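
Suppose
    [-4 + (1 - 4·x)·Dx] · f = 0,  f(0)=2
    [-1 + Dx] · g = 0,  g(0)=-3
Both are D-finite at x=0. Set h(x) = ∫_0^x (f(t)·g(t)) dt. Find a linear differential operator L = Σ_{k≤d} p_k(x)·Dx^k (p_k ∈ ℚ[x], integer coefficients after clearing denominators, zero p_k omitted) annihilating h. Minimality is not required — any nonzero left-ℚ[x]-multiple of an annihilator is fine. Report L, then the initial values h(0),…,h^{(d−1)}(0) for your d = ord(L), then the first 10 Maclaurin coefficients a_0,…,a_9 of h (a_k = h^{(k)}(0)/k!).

L = (5 - 4·x)·Dx + (-1 + 4·x)·Dx^2  (order 2).
h: a_k = 0, -6, -15, -41, -493/4, -7889/20, -157781/120, -757349/168, -106028861/6720, -3392923553/60480, …
ICs: h(0) = 0, h′(0) = -6.

f: a_k = 2, 8, 32, 128, 512, 2048, 8192, 32768, 131072, 524288, …
g: a_k = -3, -3, -3/2, -1/2, -1/8, -1/40, -1/240, -1/1680, -1/13440, -1/120960, …
L₀ := L_f ⊗_s L_g (sym. prod.), ord ≤ 1.
∫: right-multiply L₀ by Dx.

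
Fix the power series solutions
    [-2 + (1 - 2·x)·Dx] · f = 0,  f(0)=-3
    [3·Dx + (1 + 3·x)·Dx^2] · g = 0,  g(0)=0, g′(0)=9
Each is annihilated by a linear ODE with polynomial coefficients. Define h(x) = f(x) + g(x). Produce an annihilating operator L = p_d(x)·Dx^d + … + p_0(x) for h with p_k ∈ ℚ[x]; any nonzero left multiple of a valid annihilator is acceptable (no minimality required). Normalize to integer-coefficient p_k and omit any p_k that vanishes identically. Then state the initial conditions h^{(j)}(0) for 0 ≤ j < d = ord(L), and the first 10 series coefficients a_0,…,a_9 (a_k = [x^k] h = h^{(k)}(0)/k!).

L = (144 + 72·x)·Dx + (6 + 216·x + 144·x^2)·Dx^2 + (-7 - 13·x + 36·x^2 + 36·x^3)·Dx^3  (order 3).
h: a_k = -3, 3, -51/2, 3, -435/4, 249/5, -1113/2, 3873/7, -25827/8, 5025, …
ICs: h(0) = -3, h′(0) = 3, h′′(0) = -51.

f: a_k = -3, -6, -12, -24, -48, -96, -192, -384, -768, -1536, …
g: a_k = 0, 9, -27/2, 27, -243/4, 729/5, -729/2, 6561/7, -19683/8, 6561, …
Weyl lclm of L_f,L_g ⇒ L₀ (ord ≤ 3).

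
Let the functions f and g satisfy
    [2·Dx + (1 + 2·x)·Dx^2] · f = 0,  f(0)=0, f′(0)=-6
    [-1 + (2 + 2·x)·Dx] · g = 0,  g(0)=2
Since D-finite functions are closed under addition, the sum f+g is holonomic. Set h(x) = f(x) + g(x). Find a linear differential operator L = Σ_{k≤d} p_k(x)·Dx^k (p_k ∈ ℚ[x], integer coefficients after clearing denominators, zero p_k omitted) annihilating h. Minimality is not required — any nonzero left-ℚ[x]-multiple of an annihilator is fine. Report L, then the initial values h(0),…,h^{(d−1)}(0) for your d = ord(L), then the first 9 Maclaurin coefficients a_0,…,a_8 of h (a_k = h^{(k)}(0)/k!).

L = (10 + 4·x)·Dx + (29 + 52·x + 20·x^2)·Dx^2 + (6 + 22·x + 24·x^2 + 8·x^3)·Dx^3  (order 3).
h: a_k = 2, -5, 23/4, -63/8, 763/64, -12253/640, 16363/512, -392985/7168, 1572435/16384, …
ICs: h(0) = 2, h′(0) = -5, h′′(0) = 23/2.

f: a_k = 0, -6, 6, -8, 12, -96/5, 32, -384/7, 96, …
g: a_k = 2, 1, -1/4, 1/8, -5/64, 7/128, -21/512, 33/1024, -429/16384, …
L₀ := lclm(L_f,L_g); ord L₀ ≤ 2+1.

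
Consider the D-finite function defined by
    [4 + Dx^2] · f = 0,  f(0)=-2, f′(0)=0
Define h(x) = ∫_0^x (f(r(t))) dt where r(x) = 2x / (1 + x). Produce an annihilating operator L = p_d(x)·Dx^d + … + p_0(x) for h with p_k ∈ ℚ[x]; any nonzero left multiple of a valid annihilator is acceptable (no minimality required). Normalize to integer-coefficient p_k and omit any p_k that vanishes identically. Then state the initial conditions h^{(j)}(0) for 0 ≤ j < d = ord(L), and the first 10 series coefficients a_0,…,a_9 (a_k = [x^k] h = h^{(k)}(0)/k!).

f: a_k = -2, 0, 4, 0, -4/3, 0, 8/45, 0, -4/315, 0, …
L₀ from L_f via x↦r, Dx↦r'^{-1}Dx.
h=∫₀ˣh₀: take L = L₀·Dx.
L = 16·Dx + (2 + 6·x + 6·x^2 + 2·x^3)·Dx^2 + (1 + 4·x + 6·x^2 + 4·x^3 + x^4)·Dx^3  (order 3).
h: a_k = 0, -2, 0, 16/3, -8, 16/3, 32/9, -784/45, 164/5, -25136/567, …
ICs: h(0) = 0, h′(0) = -2, h′′(0) = 0.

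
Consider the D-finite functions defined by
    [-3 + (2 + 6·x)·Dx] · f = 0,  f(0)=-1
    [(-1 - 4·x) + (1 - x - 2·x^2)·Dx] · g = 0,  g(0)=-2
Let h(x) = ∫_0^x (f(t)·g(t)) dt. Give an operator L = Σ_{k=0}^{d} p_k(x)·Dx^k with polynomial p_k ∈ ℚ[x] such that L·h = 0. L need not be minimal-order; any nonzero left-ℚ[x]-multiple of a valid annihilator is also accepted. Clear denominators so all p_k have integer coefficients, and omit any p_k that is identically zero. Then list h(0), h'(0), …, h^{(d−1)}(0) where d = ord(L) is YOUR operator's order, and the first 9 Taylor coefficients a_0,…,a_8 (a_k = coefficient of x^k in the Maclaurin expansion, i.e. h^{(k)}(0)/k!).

L = (5 + 11·x + 18·x^2)·Dx + (-2 - 4·x + 10·x^2 + 12·x^3)·Dx^2  (order 2).
h: a_k = 0, 2, 5/2, 9/4, 161/32, 1747/320, 3449/256, 54031/3584, 345785/8192, …
ICs: h(0) = 0, h′(0) = 2.

f: a_k = -1, -3/2, 9/8, -27/16, 405/128, -1701/256, 15309/1024, -72171/2048, 2814669/32768, …
g: a_k = -2, -2, -6, -10, -22, -42, -86, -170, -342, …
f·g: L₀ = L_f ⊗_s L_g, ord ≤ 1·1.
∫: right-multiply L₀ by Dx.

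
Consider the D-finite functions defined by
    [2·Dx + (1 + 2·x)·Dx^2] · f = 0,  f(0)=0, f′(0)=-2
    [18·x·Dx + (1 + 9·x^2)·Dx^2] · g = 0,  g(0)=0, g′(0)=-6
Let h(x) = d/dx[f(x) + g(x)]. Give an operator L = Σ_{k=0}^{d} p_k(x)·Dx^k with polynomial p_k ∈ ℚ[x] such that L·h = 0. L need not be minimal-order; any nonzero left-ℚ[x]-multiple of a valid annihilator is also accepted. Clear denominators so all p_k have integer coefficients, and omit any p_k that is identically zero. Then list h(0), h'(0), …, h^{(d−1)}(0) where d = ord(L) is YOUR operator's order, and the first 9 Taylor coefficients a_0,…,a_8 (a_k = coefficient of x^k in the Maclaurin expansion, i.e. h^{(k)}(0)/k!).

L = (-18 - 108·x + 486·x^2 + 324·x^3) + (-13 - 36·x + 135·x^2 + 972·x^3 + 648·x^4)·Dx + (-1 + 7·x + 18·x^2 + 81·x^3 + 243·x^4 + 162·x^5)·Dx^2  (order 2).
h: a_k = -8, 4, 46, 16, -518, 64, 4246, 256, -39878, …
ICs: h(0) = -8, h′(0) = 4.

f: a_k = 0, -2, 2, -8/3, 4, -32/5, 32/3, -128/7, 32, …
g: a_k = 0, -6, 0, 18, 0, -486/5, 0, 4374/7, 0, …
L₀ := lclm(L_f,L_g); ord L₀ ≤ 2+2.
h=h₀': d/dx-closure on L₀ ⇒ L.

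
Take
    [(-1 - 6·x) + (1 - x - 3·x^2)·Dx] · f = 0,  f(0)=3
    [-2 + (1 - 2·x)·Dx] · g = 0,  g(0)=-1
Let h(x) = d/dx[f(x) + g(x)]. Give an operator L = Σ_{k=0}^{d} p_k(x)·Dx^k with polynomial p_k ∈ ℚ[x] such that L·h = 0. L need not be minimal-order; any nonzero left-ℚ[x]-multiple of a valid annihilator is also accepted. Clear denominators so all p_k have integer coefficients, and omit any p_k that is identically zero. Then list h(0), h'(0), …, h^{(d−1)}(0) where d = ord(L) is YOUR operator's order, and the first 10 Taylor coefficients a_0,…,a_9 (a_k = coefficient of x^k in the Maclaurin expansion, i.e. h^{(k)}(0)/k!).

L = (12 - 288·x + 648·x^2 - 1296·x^3 + 648·x^4) + (9 + 12·x - 126·x^2 + 540·x^3 - 1188·x^4 + 648·x^5)·Dx + (-2 + 15·x - 52·x^2 + 78·x^3 + 27·x^4 - 180·x^5 + 108·x^6)·Dx^2  (order 2).
h: a_k = 1, 16, 39, 164, 440, 1362, 3661, 10144, 26685, 70250, …
ICs: h(0) = 1, h′(0) = 16.

f: a_k = 3, 3, 12, 21, 57, 120, 291, 651, 1524, 3477, …
g: a_k = -1, -2, -4, -8, -16, -32, -64, -128, -256, -512, …
L₀ := lclm(L_f,L_g); ord L₀ ≤ 1+1.
Differentiate: ansatz ord ≤ ord L₀ ⇒ L.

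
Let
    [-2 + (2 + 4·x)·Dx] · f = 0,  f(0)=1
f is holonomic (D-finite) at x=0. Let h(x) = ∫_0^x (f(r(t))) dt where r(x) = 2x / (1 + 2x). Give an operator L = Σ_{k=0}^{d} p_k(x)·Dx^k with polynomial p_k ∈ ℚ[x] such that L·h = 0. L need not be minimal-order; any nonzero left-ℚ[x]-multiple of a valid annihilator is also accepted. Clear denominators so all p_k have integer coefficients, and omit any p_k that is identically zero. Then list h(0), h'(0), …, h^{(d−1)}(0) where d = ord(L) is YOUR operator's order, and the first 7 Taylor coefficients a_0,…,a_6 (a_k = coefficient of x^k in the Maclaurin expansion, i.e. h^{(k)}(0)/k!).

f: a_k = 1, 1, -1/2, 1/2, -5/8, 7/8, -21/16, …
Change of var in L_f (x↦r) gives L₀.
h=∫₀ˣh₀: take L = L₀·Dx.
L = -2·Dx + (1 + 8·x + 12·x^2)·Dx^2  (order 2).
h: a_k = 0, 1, 1, -2, 5, -74/5, 50, …
ICs: h(0) = 0, h′(0) = 1.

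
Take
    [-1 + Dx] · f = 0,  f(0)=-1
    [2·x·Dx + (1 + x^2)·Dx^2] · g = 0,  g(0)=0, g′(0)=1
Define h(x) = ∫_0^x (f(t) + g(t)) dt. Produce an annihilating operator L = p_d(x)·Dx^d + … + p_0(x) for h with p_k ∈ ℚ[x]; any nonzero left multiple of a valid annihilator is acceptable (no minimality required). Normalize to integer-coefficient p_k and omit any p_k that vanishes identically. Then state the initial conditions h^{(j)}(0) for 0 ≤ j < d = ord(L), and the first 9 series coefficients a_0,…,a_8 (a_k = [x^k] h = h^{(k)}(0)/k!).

f: a_k = -1, -1, -1/2, -1/6, -1/24, -1/120, -1/720, -1/5040, -1/40320, …
g: a_k = 0, 1, 0, -1/3, 0, 1/5, 0, -1/7, 0, …
Sum ⇒ L₀ = lclm(L_f,L_g) in ℚ(x)⟨Dx⟩.
∫: right-multiply L₀ by Dx.
L = (2 - 4·x - 2·x^2)·Dx^2 + (-3 + 3·x + x^2 - x^3)·Dx^3 + (1 + x + x^2 + x^3)·Dx^4  (order 4).
h: a_k = 0, -1, 0, -1/6, -1/8, -1/120, 23/720, -1/5040, -103/5760, …
ICs: h(0) = 0, h′(0) = -1, h′′(0) = 0, h′′′(0) = -1.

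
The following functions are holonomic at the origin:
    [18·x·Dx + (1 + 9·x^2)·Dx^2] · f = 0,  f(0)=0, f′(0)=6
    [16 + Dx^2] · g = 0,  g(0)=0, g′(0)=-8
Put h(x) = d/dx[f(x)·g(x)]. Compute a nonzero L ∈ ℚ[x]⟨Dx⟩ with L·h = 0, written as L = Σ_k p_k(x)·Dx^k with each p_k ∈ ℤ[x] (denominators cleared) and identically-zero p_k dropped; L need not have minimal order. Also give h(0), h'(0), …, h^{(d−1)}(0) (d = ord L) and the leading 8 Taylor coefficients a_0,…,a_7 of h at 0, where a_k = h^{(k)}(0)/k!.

L = (524992 + 14103936·x^2 + 183342528·x^4 + 608394240·x^6 + 1431032832·x^8 + 3627970560·x^10 + 8707129344·x^12) + (314208·x + 11036736·x^3 + 108591840·x^5 + 419904000·x^7 + 1209323520·x^9 + 2176782336·x^11)·Dx + (38012 + 1098792·x^2 + 14837580·x^4 + 64186992·x^6 + 209112192·x^8 + 589545216·x^10 + 1088391168·x^12)·Dx^2 + (19638·x + 689796·x^3 + 6786990·x^5 + 26244000·x^7 + 75582720·x^9 + 136048896·x^11)·Dx^3 + (325 + 13581·x^2 + 211167·x^4 + 1635147·x^6 + 7479540·x^8 + 22674816·x^10 + 34012224·x^12)·Dx^4  (order 4).
h: a_k = 0, -96, 0, 1088, 0, -7584, 0, 178048/3, …
ICs: h(0) = 0, h′(0) = -96, h′′(0) = 0, h′′′(0) = 6528.

f: a_k = 0, 6, 0, -18, 0, 486/5, 0, -4374/7, …
g: a_k = 0, -8, 0, 64/3, 0, -256/15, 0, 2048/315, …
f·g: L₀ = L_f ⊗_s L_g, ord ≤ 2·2.
Derive L from L₀ (diff closure).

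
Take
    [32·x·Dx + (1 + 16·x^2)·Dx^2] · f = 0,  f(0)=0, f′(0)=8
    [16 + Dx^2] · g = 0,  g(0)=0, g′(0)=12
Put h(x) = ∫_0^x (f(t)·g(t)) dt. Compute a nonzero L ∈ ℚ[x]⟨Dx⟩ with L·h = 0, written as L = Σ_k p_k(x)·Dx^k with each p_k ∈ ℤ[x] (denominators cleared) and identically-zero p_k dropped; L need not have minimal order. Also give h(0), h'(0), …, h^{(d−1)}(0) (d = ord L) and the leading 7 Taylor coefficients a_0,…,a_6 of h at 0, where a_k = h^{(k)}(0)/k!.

L = (1280 + 53248·x^2 + 360448·x^4 + 2097152·x^6 + 8388608·x^8)·Dx + (1536·x + 40960·x^3 + 393216·x^5 + 2097152·x^7)·Dx^2 + (96 + 4096·x^2 + 36864·x^4 + 262144·x^6 + 1048576·x^8)·Dx^3 + (96·x + 2560·x^3 + 24576·x^5 + 131072·x^7)·Dx^4 + (1 + 48·x^2 + 896·x^4 + 8192·x^6 + 32768·x^8)·Dx^5  (order 5).
h: a_k = 0, 0, 0, 32, 0, -768/5, 0, …
ICs: h(0) = 0, h′(0) = 0, h′′(0) = 0, h′′′(0) = 192, h′′′′(0) = 0.

f: a_k = 0, 8, 0, -128/3, 0, 2048/5, 0, …
g: a_k = 0, 12, 0, -32, 0, 128/5, 0, …
L₀ := L_f ⊗_s L_g (sym. prod.), ord ≤ 4.
Integrate: L := L₀·Dx.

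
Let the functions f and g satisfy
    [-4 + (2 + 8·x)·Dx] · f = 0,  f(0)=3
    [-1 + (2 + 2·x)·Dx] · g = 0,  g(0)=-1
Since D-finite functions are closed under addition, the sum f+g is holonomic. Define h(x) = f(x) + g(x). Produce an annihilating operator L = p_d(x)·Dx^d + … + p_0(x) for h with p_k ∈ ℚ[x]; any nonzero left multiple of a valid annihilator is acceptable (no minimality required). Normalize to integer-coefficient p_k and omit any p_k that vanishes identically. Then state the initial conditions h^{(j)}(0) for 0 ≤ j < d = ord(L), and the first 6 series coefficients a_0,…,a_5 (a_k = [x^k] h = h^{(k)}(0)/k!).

L = -2 + (5 + 8·x)·Dx + (2 + 10·x + 8·x^2)·Dx^2  (order 2).
h: a_k = 2, 11/2, -47/8, 191/16, -3835/128, 21497/256, …
ICs: h(0) = 2, h′(0) = 11/2.

f: a_k = 3, 6, -6, 12, -30, 84, …
g: a_k = -1, -1/2, 1/8, -1/16, 5/128, -7/256, …
Weyl lclm of L_f,L_g ⇒ L₀ (ord ≤ 2).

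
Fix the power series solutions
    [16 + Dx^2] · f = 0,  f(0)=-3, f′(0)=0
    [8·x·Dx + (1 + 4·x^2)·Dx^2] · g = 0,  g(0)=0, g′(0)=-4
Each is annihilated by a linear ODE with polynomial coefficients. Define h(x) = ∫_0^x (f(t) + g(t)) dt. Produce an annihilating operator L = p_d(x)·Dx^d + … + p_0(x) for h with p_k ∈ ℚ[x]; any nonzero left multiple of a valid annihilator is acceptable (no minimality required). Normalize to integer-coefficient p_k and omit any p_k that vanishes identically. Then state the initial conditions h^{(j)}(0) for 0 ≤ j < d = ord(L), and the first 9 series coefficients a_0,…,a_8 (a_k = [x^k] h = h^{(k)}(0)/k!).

f: a_k = -3, 0, 24, 0, -32, 0, 256/15, 0, -512/105, …
g: a_k = 0, -4, 0, 16/3, 0, -64/5, 0, 256/7, 0, …
Sum ⇒ L₀ = lclm(L_f,L_g) in ℚ(x)⟨Dx⟩.
∫: right-multiply L₀ by Dx.
L = (-512·x + 5120·x^3 + 4096·x^5)·Dx^2 + (16 + 512·x^2 + 2304·x^4 + 2048·x^6)·Dx^3 + (-32·x + 320·x^3 + 256·x^5)·Dx^4 + (1 + 32·x^2 + 144·x^4 + 128·x^6)·Dx^5  (order 5).
h: a_k = 0, -3, -2, 8, 4/3, -32/5, -32/15, 256/105, 32/7, …
ICs: h(0) = 0, h′(0) = -3, h′′(0) = -4, h′′′(0) = 48, h′′′′(0) = 32.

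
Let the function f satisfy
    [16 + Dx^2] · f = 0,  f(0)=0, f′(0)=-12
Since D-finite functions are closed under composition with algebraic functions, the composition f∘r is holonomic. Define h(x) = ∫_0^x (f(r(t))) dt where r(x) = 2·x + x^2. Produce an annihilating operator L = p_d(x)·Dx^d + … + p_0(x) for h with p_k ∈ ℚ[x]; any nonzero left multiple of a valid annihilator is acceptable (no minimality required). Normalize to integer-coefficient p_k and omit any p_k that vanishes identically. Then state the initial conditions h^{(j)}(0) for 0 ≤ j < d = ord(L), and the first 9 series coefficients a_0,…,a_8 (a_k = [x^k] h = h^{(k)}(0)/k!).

f: a_k = 0, -12, 0, 32, 0, -128/5, 0, 1024/105, 0, …
f∘r: x↦r, Dx↦Dx/r' in L_f ⇒ L₀.
Integrate: L := L₀·Dx.
L = (64 + 192·x + 192·x^2 + 64·x^3)·Dx - Dx^2 + (1 + x)·Dx^3  (order 3).
h: a_k = 0, 0, -12, -4, 64, 384/5, -1568/15, -288, -10496/105, …
ICs: h(0) = 0, h′(0) = 0, h′′(0) = -24.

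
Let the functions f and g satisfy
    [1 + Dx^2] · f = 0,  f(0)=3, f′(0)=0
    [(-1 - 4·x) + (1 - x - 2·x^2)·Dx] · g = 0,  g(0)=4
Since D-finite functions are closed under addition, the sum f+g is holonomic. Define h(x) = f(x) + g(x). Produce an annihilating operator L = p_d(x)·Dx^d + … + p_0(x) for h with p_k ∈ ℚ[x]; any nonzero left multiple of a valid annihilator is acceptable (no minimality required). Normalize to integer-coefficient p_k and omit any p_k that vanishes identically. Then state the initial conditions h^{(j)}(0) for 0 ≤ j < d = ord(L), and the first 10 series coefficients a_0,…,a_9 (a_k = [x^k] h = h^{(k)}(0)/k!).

f: a_k = 3, 0, -3/2, 0, 1/8, 0, -1/240, 0, 1/13440, 0, …
g: a_k = 4, 4, 12, 20, 44, 84, 172, 340, 684, 1364, …
Weyl lclm of L_f,L_g ⇒ L₀ (ord ≤ 3).
L = (-31 - 146·x - 133·x^2 - 184·x^3 - 20·x^4 - 16·x^5) + (7 + 3·x - 3·x^2 - 37·x^3 - 42·x^4 - 12·x^5 - 8·x^6)·Dx + (-31 - 146·x - 133·x^2 - 184·x^3 - 20·x^4 - 16·x^5)·Dx^2 + (7 + 3·x - 3·x^2 - 37·x^3 - 42·x^4 - 12·x^5 - 8·x^6)·Dx^3  (order 3).
h: a_k = 7, 4, 21/2, 20, 353/8, 84, 41279/240, 340, 9192961/13440, 1364, …
ICs: h(0) = 7, h′(0) = 4, h′′(0) = 21.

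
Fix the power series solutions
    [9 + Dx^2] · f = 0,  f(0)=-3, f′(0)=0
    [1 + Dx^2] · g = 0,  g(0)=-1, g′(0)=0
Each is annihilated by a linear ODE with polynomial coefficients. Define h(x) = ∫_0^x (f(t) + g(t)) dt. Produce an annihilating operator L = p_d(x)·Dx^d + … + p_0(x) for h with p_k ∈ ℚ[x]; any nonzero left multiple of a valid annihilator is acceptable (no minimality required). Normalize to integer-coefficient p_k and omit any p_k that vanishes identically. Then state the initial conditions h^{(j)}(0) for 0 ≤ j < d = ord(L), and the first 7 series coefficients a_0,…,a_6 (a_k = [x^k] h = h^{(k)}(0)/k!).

L = 9·Dx + 10·Dx^3 + Dx^5  (order 5).
h: a_k = 0, -4, 0, 14/3, 0, -61/30, 0, …
ICs: h(0) = 0, h′(0) = -4, h′′(0) = 0, h′′′(0) = 28, h′′′′(0) = 0.

f: a_k = -3, 0, 27/2, 0, -81/8, 0, 243/80, …
g: a_k = -1, 0, 1/2, 0, -1/24, 0, 1/720, …
Sum ⇒ L₀ = lclm(L_f,L_g) in ℚ(x)⟨Dx⟩.
Integrate: L := L₀·Dx.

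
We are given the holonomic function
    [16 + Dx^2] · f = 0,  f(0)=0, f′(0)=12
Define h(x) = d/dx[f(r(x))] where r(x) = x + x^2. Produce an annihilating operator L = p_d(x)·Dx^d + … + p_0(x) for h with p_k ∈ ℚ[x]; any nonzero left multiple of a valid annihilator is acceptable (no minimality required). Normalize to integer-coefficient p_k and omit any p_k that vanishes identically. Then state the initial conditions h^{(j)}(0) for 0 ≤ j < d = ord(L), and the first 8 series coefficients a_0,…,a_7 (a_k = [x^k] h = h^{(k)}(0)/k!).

f: a_k = 0, 12, 0, -32, 0, 128/5, 0, -1024/105, …
Change of var in L_f (x↦r) gives L₀.
h₀' ⇒ L via d/dx closure of L₀.
L = (28 + 128·x + 384·x^2 + 512·x^3 + 256·x^4) + (-6 - 12·x)·Dx + (1 + 4·x + 4·x^2)·Dx^2  (order 2).
h: a_k = 12, 24, -96, -384, -352, 576, 25856/15, 22528/15, …
ICs: h(0) = 12, h′(0) = 24.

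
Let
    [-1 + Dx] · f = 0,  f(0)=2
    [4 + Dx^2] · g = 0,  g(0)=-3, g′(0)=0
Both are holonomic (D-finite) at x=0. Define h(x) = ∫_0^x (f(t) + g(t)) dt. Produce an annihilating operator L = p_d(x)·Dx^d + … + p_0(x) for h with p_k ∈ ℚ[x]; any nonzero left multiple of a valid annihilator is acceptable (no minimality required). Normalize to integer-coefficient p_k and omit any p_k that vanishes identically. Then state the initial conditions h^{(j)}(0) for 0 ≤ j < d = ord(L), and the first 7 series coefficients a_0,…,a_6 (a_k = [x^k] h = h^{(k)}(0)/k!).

f: a_k = 2, 2, 1, 1/3, 1/12, 1/60, 1/360, …
g: a_k = -3, 0, 6, 0, -2, 0, 4/15, …
h₀=f+g: left-lcm gives L₀, ord ≤ 3.
h=∫h₀ ⇒ L = L₀·Dx.
L = -4·Dx + 4·Dx^2 - Dx^3 + Dx^4  (order 4).
h: a_k = 0, -1, 1, 7/3, 1/12, -23/60, 1/360, …
ICs: h(0) = 0, h′(0) = -1, h′′(0) = 2, h′′′(0) = 14.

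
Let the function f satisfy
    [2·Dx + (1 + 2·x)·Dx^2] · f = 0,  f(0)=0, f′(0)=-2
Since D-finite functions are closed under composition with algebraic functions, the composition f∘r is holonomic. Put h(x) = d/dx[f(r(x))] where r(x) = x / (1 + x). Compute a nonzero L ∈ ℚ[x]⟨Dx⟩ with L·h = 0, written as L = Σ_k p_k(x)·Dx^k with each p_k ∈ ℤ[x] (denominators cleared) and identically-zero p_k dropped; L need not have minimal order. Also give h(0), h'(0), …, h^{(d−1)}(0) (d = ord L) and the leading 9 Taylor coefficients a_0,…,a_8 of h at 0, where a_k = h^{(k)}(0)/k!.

L = (4 + 6·x) + (1 + 4·x + 3·x^2)·Dx  (order 1).
h: a_k = -2, 8, -26, 80, -242, 728, -2186, 6560, -19682, …
ICs: h(0) = -2.

f: a_k = 0, -2, 2, -8/3, 4, -32/5, 32/3, -128/7, 32, …
h₀=f(r): pull back L_f along r ⇒ L₀.
Differentiate: ansatz ord ≤ ord L₀ ⇒ L.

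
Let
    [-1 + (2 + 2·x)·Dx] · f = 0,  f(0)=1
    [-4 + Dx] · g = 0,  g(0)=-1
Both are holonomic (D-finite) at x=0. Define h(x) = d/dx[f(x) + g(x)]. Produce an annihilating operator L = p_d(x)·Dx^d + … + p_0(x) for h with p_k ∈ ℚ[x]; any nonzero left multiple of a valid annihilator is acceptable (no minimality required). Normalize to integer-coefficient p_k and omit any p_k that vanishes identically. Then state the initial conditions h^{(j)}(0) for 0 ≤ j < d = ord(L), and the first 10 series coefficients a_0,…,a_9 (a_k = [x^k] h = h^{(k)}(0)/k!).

f: a_k = 1, 1/2, -1/8, 1/16, -5/128, 7/256, -21/1024, 33/2048, -429/32768, 715/65536, …
g: a_k = -1, -4, -8, -32/3, -32/3, -128/15, -256/45, -1024/315, -512/315, -2048/2835, …
Weyl lclm of L_f,L_g ⇒ L₀ (ord ≤ 2).
Derive L from L₀ (diff closure).
L = (-44 - 32·x) + (-61 - 128·x - 64·x^2)·Dx + (18 + 34·x + 16·x^2)·Dx^2  (order 2).
h: a_k = -7/2, -65/4, -509/16, -4111/96, -32663/768, -263089/7680, -2086757/92160, -16912351/1290240, -132190703/20643840, -1108201249/371589120, …
ICs: h(0) = -7/2, h′(0) = -65/4.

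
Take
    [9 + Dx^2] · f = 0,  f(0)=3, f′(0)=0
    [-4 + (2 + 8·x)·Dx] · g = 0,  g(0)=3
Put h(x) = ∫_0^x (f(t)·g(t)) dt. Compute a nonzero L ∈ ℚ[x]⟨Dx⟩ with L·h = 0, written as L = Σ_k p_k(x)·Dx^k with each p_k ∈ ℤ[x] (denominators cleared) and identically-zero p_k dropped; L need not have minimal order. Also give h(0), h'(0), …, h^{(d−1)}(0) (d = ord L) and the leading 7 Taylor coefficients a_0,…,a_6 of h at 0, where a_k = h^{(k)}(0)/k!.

f: a_k = 3, 0, -27/2, 0, 81/8, 0, -243/80, …
g: a_k = 3, 6, -6, 12, -30, 84, -252, …
h₀=f·g: eliminate ⇒ L₀, order ≤ 2·1.
Integrate: L := L₀·Dx.
L = (21 + 72·x + 144·x^2)·Dx + (-4 - 16·x)·Dx^2 + (1 + 8·x + 16·x^2)·Dx^3  (order 3).
h: a_k = 0, 9, 9, -39/2, -45/4, 171/40, 201/8, …
ICs: h(0) = 0, h′(0) = 9, h′′(0) = 18.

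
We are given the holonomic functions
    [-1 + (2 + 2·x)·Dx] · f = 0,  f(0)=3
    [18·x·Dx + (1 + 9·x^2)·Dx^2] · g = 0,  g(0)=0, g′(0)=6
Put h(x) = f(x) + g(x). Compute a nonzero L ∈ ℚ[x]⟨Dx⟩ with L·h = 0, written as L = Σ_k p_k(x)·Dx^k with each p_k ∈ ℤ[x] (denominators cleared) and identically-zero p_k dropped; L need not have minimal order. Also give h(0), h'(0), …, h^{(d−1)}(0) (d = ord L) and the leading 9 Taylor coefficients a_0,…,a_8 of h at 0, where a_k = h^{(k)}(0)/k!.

L = (-36 - 90·x + 972·x^2 + 486·x^3)·Dx + (-75 - 144·x + 1818·x^2 + 3888·x^3 + 1701·x^4)·Dx^2 + (-2 + 70·x + 108·x^2 + 684·x^3 + 1134·x^4 + 486·x^5)·Dx^3  (order 3).
h: a_k = 3, 15/2, -3/8, -285/16, -15/128, 124521/1280, -63/1024, -8957259/14336, -1287/32768, …
ICs: h(0) = 3, h′(0) = 15/2, h′′(0) = -3/4.

f: a_k = 3, 3/2, -3/8, 3/16, -15/128, 21/256, -63/1024, 99/2048, -1287/32768, …
g: a_k = 0, 6, 0, -18, 0, 486/5, 0, -4374/7, 0, …
Weyl lclm of L_f,L_g ⇒ L₀ (ord ≤ 3).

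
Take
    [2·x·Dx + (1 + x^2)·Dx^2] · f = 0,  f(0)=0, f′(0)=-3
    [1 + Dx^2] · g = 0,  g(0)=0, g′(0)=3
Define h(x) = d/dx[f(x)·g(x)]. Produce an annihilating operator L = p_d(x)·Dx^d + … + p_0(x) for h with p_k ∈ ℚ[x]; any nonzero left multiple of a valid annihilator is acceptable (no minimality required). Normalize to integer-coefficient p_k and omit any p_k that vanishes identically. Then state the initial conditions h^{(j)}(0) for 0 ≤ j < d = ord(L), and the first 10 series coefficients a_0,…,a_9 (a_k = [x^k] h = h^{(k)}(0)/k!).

f: a_k = 0, -3, 0, 1, 0, -3/5, 0, 3/7, 0, -1/3, …
g: a_k = 0, 3, 0, -1/2, 0, 1/40, 0, -1/1680, 0, 1/120960, …
L₀ := L_f ⊗_s L_g (sym. prod.), ord ≤ 4.
h₀' ⇒ L via d/dx closure of L₀.
L = (110 + 294·x^2 + 461·x^4 + 96·x^6 + 12·x^8 + 2·x^10 + x^12) + (68·x + 284·x^3 + 280·x^5 + 80·x^7 + 20·x^9 + 4·x^11)·Dx + (120 + 340·x^2 + 534·x^4 + 148·x^6 + 32·x^8 + 8·x^10 + 2·x^12)·Dx^2 + (68·x + 284·x^3 + 280·x^5 + 80·x^7 + 20·x^9 + 4·x^11)·Dx^3 + (10 + 46·x^2 + 73·x^4 + 52·x^6 + 20·x^8 + 6·x^10 + x^12)·Dx^4  (order 4).
h: a_k = 0, -18, 0, 18, 0, -57/4, 0, 129/10, 0, -247949/20160, …
ICs: h(0) = 0, h′(0) = -18, h′′(0) = 0, h′′′(0) = 108.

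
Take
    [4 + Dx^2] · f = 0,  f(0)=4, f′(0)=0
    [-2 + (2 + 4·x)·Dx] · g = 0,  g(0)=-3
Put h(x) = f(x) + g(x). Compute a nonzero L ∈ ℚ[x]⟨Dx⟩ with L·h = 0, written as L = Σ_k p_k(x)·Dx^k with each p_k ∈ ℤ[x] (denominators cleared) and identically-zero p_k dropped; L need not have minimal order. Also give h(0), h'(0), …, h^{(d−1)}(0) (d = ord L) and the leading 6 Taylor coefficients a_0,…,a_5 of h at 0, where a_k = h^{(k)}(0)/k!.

f: a_k = 4, 0, -8, 0, 8/3, 0, …
g: a_k = -3, -3, 3/2, -3/2, 15/8, -21/8, …
L₀ := lclm(L_f,L_g); ord L₀ ≤ 2+1.
L = (-28 - 64·x - 64·x^2) + (12 + 88·x + 192·x^2 + 128·x^3)·Dx + (-7 - 16·x - 16·x^2)·Dx^2 + (3 + 22·x + 48·x^2 + 32·x^3)·Dx^3  (order 3).
h: a_k = 1, -3, -13/2, -3/2, 109/24, -21/8, …
ICs: h(0) = 1, h′(0) = -3, h′′(0) = -13.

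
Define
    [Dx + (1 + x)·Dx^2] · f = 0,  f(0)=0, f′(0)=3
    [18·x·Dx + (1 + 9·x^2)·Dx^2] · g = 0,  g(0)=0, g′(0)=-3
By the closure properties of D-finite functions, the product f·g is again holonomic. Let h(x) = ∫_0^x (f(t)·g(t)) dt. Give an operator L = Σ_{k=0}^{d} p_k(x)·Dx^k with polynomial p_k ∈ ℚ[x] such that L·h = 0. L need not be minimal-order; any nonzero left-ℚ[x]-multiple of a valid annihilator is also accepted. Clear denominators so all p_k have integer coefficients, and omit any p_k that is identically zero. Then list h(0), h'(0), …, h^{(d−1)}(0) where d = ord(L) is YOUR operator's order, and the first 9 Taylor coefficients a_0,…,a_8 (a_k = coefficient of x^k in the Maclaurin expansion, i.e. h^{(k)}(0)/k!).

L = (1368 + 2700·x + 37584·x^2 + 95580·x^3 + 87480·x^4 + 37908·x^5 + 26244·x^7)·Dx^2 + (1298 + 9180·x + 54612·x^2 + 194724·x^3 + 324000·x^4 + 271188·x^5 + 102060·x^6 + 78732·x^7 + 91854·x^8)·Dx^3 + (76 + 2848·x + 12096·x^2 + 43992·x^3 + 117288·x^4 + 173016·x^5 + 139968·x^6 + 75816·x^7 + 78732·x^8 + 52488·x^9)·Dx^4 + (37 + 146·x + 901·x^2 + 2808·x^3 + 7362·x^4 + 15228·x^5 + 21546·x^6 + 17496·x^7 + 12393·x^8 + 13122·x^9 + 6561·x^10)·Dx^5  (order 5).
h: a_k = 0, 0, 0, -3, 9/8, 24/5, -15/8, -99/5, 1353/160, …
ICs: h(0) = 0, h′(0) = 0, h′′(0) = 0, h′′′(0) = -18, h′′′′(0) = 27.

f: a_k = 0, 3, -3/2, 1, -3/4, 3/5, -1/2, 3/7, -3/8, …
g: a_k = 0, -3, 0, 9, 0, -243/5, 0, 2187/7, 0, …
Product ⇒ symmetric product L₀, ord ≤ 4.
h=∫h₀ ⇒ L = L₀·Dx.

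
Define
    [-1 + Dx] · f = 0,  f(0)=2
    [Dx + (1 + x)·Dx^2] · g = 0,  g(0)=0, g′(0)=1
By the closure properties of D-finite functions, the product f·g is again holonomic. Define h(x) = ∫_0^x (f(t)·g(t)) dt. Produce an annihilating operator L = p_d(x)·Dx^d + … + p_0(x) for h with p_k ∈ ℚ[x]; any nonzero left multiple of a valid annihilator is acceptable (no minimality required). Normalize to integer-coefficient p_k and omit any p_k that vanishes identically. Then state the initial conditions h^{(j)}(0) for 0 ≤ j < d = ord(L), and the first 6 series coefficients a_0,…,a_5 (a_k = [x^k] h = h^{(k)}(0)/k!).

f: a_k = 2, 2, 1, 1/3, 1/12, 1/60, …
g: a_k = 0, 1, -1/2, 1/3, -1/4, 1/5, …
Product ⇒ symmetric product L₀, ord ≤ 2.
∫: right-multiply L₀ by Dx.
L = x·Dx + (-1 - 2·x)·Dx^2 + (1 + x)·Dx^3  (order 3).
h: a_k = 0, 0, 1, 1/3, 1/6, 0, …
ICs: h(0) = 0, h′(0) = 0, h′′(0) = 2.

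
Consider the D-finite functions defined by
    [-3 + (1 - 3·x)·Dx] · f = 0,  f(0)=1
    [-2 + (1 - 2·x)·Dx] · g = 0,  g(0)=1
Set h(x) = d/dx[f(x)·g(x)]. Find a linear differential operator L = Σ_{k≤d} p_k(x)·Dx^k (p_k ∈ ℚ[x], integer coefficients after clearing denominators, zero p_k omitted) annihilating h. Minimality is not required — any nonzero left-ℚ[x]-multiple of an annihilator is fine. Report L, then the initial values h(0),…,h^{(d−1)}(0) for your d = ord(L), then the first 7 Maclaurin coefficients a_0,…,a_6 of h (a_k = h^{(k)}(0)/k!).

f: a_k = 1, 3, 9, 27, 81, 243, 729, …
g: a_k = 1, 2, 4, 8, 16, 32, 64, …
Sym-product of L_f,L_g gives L₀ (≤ ord 1).
Differentiate: ansatz ord ≤ ord L₀ ⇒ L.
L = (38 - 180·x + 216·x^2) + (-5 + 37·x - 90·x^2 + 72·x^3)·Dx  (order 1).
h: a_k = 5, 38, 195, 844, 3325, 12354, 44135, …
ICs: h(0) = 5.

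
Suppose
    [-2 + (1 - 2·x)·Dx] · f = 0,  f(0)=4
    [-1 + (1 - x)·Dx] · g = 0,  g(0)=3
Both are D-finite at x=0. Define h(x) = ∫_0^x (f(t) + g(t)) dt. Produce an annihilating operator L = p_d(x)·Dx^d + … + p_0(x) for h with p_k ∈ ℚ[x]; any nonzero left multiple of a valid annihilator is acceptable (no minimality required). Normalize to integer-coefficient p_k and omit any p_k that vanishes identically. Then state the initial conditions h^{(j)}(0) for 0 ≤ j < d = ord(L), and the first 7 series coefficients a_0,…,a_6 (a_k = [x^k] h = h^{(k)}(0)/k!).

L = -4·Dx + (6 - 8·x)·Dx^2 + (-1 + 3·x - 2·x^2)·Dx^3  (order 3).
h: a_k = 0, 7, 11/2, 19/3, 35/4, 67/5, 131/6, …
ICs: h(0) = 0, h′(0) = 7, h′′(0) = 11.

f: a_k = 4, 8, 16, 32, 64, 128, 256, …
g: a_k = 3, 3, 3, 3, 3, 3, 3, …
h₀=f+g: left-lcm gives L₀, ord ≤ 2.
h=∫₀ˣh₀: take L = L₀·Dx.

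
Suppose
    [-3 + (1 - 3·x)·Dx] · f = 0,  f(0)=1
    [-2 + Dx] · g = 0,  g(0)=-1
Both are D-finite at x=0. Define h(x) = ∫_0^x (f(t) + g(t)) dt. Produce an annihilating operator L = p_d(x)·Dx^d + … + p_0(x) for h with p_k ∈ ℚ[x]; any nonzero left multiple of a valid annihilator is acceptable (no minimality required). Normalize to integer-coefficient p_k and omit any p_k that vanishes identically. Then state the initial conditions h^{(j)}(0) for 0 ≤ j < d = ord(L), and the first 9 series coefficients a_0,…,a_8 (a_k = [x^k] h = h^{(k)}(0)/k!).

L = (-24 - 36·x)·Dx + (14 + 24·x - 36·x^2)·Dx^2 + (-1 - 3·x + 18·x^2)·Dx^3  (order 3).
h: a_k = 0, 0, 1/2, 7/3, 77/12, 241/15, 3641/90, 32801/315, 688897/2520, …
ICs: h(0) = 0, h′(0) = 0, h′′(0) = 1.

f: a_k = 1, 3, 9, 27, 81, 243, 729, 2187, 6561, …
g: a_k = -1, -2, -2, -4/3, -2/3, -4/15, -4/45, -8/315, -2/315, …
h₀=f+g: left-lcm gives L₀, ord ≤ 2.
h=∫h₀ ⇒ L = L₀·Dx.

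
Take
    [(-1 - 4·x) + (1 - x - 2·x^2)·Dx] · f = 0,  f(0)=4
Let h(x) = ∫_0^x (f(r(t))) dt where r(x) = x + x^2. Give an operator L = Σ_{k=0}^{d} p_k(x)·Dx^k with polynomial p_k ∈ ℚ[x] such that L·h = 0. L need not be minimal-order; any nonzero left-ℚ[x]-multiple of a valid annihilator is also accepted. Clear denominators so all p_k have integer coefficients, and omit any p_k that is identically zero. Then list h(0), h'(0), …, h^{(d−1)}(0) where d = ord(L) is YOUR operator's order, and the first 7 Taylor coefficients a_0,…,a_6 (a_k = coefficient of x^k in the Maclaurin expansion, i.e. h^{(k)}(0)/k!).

f: a_k = 4, 4, 12, 20, 44, 84, 172, …
f∘r: x↦r, Dx↦Dx/r' in L_f ⇒ L₀.
∫: right-multiply L₀ by Dx.
L = (1 + 6·x + 12·x^2 + 8·x^3)·Dx + (-1 + x + 3·x^2 + 4·x^3 + 2·x^4)·Dx^2  (order 2).
h: a_k = 0, 4, 2, 16/3, 11, 116/5, 160/3, …
ICs: h(0) = 0, h′(0) = 4.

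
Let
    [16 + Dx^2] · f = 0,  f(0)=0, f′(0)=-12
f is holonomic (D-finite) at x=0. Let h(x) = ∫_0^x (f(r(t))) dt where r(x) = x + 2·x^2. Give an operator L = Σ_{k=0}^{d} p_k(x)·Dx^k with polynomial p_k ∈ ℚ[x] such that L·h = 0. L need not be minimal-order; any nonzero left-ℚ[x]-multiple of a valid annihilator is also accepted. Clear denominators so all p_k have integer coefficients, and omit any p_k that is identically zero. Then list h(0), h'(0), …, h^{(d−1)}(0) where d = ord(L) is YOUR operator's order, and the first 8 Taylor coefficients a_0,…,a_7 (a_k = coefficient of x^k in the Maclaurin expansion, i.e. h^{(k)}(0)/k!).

L = (16 + 192·x + 768·x^2 + 1024·x^3)·Dx - 4·Dx^2 + (1 + 4·x)·Dx^3  (order 3).
h: a_k = 0, 0, -6, -8, 8, 192/5, 896/15, 0, …
ICs: h(0) = 0, h′(0) = 0, h′′(0) = -12.

f: a_k = 0, -12, 0, 32, 0, -128/5, 0, 1024/105, …
Change of var in L_f (x↦r) gives L₀.
Integrate: L := L₀·Dx.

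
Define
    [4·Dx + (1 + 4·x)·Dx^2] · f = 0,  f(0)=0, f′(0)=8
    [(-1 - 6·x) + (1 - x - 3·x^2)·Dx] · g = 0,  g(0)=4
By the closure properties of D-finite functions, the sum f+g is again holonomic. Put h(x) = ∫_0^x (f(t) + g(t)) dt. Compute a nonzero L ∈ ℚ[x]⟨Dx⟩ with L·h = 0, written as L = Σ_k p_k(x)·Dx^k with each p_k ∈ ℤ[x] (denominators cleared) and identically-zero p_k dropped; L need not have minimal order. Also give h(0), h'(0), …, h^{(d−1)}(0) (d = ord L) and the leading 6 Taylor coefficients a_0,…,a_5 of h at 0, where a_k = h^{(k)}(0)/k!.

L = (-212 - 1072·x - 3144·x^2 - 2160·x^3 - 2592·x^4)·Dx^2 + (-5 - 248·x - 1922·x^2 - 4308·x^3 - 4464·x^4 - 4320·x^5)·Dx^3 + (6 + 53·x + 108·x^2 - 110·x^3 - 519·x^4 - 1044·x^5 - 864·x^6)·Dx^4  (order 4).
h: a_k = 0, 4, 6, 0, 53/3, -52/5, …
ICs: h(0) = 0, h′(0) = 4, h′′(0) = 12, h′′′(0) = 0.

f: a_k = 0, 8, -16, 128/3, -128, 2048/5, …
g: a_k = 4, 4, 16, 28, 76, 160, …
Weyl lclm of L_f,L_g ⇒ L₀ (ord ≤ 3).
∫: right-multiply L₀ by Dx.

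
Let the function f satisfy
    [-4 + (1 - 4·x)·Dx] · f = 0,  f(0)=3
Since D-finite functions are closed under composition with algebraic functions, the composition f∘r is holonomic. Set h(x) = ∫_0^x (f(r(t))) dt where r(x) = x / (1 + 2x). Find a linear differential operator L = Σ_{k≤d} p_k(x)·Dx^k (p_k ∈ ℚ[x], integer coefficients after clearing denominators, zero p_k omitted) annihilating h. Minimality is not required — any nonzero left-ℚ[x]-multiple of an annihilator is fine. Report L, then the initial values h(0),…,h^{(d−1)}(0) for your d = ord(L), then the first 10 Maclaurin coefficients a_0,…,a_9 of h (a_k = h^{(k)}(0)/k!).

f: a_k = 3, 12, 48, 192, 768, 3072, 12288, 49152, 196608, 786432, …
Change of var in L_f (x↦r) gives L₀.
∫: right-multiply L₀ by Dx.
L = 4·Dx + (-1 + 4·x^2)·Dx^2  (order 2).
h: a_k = 0, 3, 6, 8, 12, 96/5, 32, 384/7, 96, 512/3, …
ICs: h(0) = 0, h′(0) = 3.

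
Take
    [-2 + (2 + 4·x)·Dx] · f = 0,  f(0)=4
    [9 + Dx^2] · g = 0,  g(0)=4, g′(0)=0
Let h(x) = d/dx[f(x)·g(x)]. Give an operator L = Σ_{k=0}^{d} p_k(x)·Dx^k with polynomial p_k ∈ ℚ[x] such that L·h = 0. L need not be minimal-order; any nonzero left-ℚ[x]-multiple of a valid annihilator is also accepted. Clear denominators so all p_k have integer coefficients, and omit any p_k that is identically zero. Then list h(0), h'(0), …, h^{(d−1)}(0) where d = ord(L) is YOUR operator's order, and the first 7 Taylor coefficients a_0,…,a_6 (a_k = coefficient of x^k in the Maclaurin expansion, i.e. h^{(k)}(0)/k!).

f: a_k = 4, 4, -2, 2, -5/2, 7/2, -21/4, …
g: a_k = 4, 0, -18, 0, 27/2, 0, -81/20, …
Sym-product of L_f,L_g gives L₀ (≤ ord 2).
Differentiate: ansatz ord ≤ ord L₀ ⇒ L.
L = (14 + 84·x + 192·x^2 + 216·x^3 + 108·x^4) + (-1 - 8·x - 18·x^2 - 12·x^3)·Dx + (1 + 7·x + 19·x^2 + 24·x^3 + 12·x^4)·Dx^2  (order 2).
h: a_k = 16, -160, -192, 320, 160, -576/5, -672/5, …
ICs: h(0) = 16, h′(0) = -160.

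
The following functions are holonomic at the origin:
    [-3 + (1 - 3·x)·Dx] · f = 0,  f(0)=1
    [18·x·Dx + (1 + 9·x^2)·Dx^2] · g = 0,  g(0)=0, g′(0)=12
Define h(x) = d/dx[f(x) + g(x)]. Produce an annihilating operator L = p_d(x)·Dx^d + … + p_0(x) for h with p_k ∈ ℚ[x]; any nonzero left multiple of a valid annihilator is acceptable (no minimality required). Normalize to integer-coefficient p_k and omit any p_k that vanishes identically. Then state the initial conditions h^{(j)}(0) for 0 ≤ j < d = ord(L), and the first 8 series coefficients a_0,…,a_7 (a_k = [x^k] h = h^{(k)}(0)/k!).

f: a_k = 1, 3, 9, 27, 81, 243, 729, 2187, …
g: a_k = 0, 12, 0, -36, 0, 972/5, 0, -8748/7, …
Weyl lclm of L_f,L_g ⇒ L₀ (ord ≤ 3).
Derive L from L₀ (diff closure).
L = (-18 + 216·x + 486·x^2) + (12 - 18·x + 108·x^2 + 486·x^3)·Dx + (-1 + 81·x^4)·Dx^2  (order 2).
h: a_k = 15, 18, -27, 324, 2187, 4374, 6561, 52488, …
ICs: h(0) = 15, h′(0) = 18.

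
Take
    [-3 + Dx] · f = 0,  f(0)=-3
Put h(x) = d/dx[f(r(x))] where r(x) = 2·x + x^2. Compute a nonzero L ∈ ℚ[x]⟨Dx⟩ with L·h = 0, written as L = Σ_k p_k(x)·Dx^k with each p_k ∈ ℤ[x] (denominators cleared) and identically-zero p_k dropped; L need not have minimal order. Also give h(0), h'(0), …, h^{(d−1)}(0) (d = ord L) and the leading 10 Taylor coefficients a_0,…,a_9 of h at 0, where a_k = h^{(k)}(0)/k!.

f: a_k = -3, -9, -27/2, -27/2, -81/8, -243/40, -243/80, -729/560, -2187/4480, -729/4480, …
L₀ from L_f via x↦r, Dx↦r'^{-1}Dx.
h₀' ⇒ L via d/dx closure of L₀.
L = (7 + 12·x + 6·x^2) + (-1 - x)·Dx  (order 1).
h: a_k = -18, -126, -486, -1350, -2997, -28107/5, -46089/5, -473283/35, -72171/4, -3103839/140, …
ICs: h(0) = -18.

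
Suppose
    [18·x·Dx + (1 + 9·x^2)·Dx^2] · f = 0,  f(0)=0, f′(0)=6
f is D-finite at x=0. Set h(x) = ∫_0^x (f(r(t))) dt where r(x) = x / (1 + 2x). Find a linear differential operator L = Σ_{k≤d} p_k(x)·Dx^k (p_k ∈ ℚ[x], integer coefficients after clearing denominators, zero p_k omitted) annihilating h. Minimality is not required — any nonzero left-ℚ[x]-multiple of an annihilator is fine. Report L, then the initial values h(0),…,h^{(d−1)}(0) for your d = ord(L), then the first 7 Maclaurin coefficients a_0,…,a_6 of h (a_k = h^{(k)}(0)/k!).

L = (4 + 26·x)·Dx^2 + (1 + 4·x + 13·x^2)·Dx^3  (order 3).
h: a_k = 0, 0, 3, -4, 3/2, 12, -199/5, …
ICs: h(0) = 0, h′(0) = 0, h′′(0) = 6.

f: a_k = 0, 6, 0, -18, 0, 486/5, 0, …
L₀ from L_f via x↦r, Dx↦r'^{-1}Dx.
∫: right-multiply L₀ by Dx.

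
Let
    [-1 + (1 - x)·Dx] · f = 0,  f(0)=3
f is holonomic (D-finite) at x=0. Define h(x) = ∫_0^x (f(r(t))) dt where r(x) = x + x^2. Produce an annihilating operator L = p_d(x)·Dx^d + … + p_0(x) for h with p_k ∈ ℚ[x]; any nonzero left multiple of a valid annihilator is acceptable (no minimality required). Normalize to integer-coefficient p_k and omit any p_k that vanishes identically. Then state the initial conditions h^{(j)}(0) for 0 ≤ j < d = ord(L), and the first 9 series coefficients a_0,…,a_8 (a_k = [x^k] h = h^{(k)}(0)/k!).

f: a_k = 3, 3, 3, 3, 3, 3, 3, 3, 3, …
f∘r: x↦r, Dx↦Dx/r' in L_f ⇒ L₀.
h=∫₀ˣh₀: take L = L₀·Dx.
L = (1 + 2·x)·Dx + (-1 + x + x^2)·Dx^2  (order 2).
h: a_k = 0, 3, 3/2, 2, 9/4, 3, 4, 39/7, 63/8, …
ICs: h(0) = 0, h′(0) = 3.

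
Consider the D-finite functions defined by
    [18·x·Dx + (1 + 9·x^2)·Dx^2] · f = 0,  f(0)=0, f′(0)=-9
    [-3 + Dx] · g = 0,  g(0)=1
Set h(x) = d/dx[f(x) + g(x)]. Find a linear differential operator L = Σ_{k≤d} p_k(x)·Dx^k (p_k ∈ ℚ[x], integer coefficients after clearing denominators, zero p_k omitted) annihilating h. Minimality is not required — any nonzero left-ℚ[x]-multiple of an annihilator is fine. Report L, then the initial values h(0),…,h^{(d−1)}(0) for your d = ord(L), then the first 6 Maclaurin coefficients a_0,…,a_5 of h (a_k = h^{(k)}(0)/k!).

f: a_k = 0, -9, 0, 27, 0, -729/5, …
g: a_k = 1, 3, 9/2, 9/2, 27/8, 81/40, …
Weyl lclm of L_f,L_g ⇒ L₀ (ord ≤ 3).
h=h₀': d/dx-closure on L₀ ⇒ L.
L = (18 - 108·x - 162·x^2) + (-9 + 27·x + 27·x^2 - 81·x^3)·Dx + (1 + 3·x + 9·x^2 + 27·x^3)·Dx^2  (order 2).
h: a_k = -6, 9, 189/2, 27/2, -5751/8, 243/40, …
ICs: h(0) = -6, h′(0) = 9.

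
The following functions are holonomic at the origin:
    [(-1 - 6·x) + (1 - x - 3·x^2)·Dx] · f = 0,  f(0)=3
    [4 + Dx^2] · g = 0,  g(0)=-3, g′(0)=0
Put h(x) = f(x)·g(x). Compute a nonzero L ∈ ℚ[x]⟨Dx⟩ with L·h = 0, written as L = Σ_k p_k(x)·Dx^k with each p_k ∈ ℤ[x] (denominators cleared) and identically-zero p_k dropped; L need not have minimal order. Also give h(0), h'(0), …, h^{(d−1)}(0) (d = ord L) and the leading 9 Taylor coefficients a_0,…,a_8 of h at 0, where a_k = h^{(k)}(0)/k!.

f: a_k = 3, 3, 12, 21, 57, 120, 291, 651, 1524, …
g: a_k = -3, 0, 6, 0, -2, 0, 4/15, 0, -2/105, …
Product ⇒ symmetric product L₀, ord ≤ 2.
L = (2 + 4·x + 12·x^2) + (2 + 12·x)·Dx + (-1 + x + 3·x^2)·Dx^2  (order 2).
h: a_k = -9, -9, -18, -45, -105, -240, -2771/5, -6371/5, -20558/7, …
ICs: h(0) = -9, h′(0) = -9.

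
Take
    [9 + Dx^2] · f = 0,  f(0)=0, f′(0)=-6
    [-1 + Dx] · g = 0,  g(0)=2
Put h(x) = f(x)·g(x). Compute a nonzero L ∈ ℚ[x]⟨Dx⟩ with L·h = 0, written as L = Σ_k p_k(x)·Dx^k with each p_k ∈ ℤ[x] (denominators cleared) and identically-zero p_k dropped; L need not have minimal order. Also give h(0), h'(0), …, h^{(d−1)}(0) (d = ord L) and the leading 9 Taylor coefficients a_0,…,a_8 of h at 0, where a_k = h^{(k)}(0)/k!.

f: a_k = 0, -6, 0, 9, 0, -81/20, 0, 243/280, 0, …
g: a_k = 2, 2, 1, 1/3, 1/12, 1/60, 1/360, 1/2520, 1/20160, …
Product ⇒ symmetric product L₀, ord ≤ 2.
L = 10 - 2·Dx + Dx^2  (order 2).
h: a_k = 0, -12, -12, 12, 16, 2/5, -26/5, -166/105, 8/15, …
ICs: h(0) = 0, h′(0) = -12.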